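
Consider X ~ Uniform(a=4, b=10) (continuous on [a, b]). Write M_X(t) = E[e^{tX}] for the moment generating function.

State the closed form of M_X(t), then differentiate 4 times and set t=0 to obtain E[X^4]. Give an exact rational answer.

E[X^4] = M′′′′(0) = 16496/5

M_X(t) = (e^(10*t) - e^(4*t))/(6*t)
M′(t) = (10*t*e^(10*t) - 4*t*e^(4*t) - e^(10*t) + e^(4*t))/(6*t^2)
M′′(t) = (50*t^2*e^(10*t) - 8*t^2*e^(4*t) - 10*t*e^(10*t) + 4*t*e^(4*t) + e^(10*t) - e^(4*t))/(3*t^3)
M′′′(t) = (500*t^3*e^(10*t) - 32*t^3*e^(4*t) - 150*t^2*e^(10*t) + 24*t^2*e^(4*t) + 30*t*e^(10*t) - 12*t*e^(4*t) - 3*e^(10*t) + 3*e^(4*t))/(3*t^4)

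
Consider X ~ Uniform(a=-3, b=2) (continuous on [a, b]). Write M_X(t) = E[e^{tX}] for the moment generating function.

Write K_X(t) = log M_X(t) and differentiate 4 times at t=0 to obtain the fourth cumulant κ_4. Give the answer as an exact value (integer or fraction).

M_X(t) = (e^(2*t) - e^(-3*t))/(5*t)
K_X(t) = log M_X(t) = -log(t) + log(e^(2*t) - e^(-3*t)) - log(5)
dK/dt = (2*t*e^(5*t) + 3*t - e^(5*t) + 1)/(t*e^(5*t) - t)
d^2K/dt^2 = (-25*t^2*e^(5*t) + e^(10*t) - 2*e^(5*t) + 1)/(t^2*e^(10*t) - 2*t^2*e^(5*t) + t^2)
d^3K/dt^3 = (125*t^3*e^(10*t) + 125*t^3*e^(5*t) - 2*e^(15*t) + 6*e^(10*t) - 6*e^(5*t) + 2)/(t^3*e^(15*t) - 3*t^3*e^(10*t) + 3*t^3*e^(5*t) - t^3)

κ_4 = d^4K/dt^4 |_{t=0} = -125/24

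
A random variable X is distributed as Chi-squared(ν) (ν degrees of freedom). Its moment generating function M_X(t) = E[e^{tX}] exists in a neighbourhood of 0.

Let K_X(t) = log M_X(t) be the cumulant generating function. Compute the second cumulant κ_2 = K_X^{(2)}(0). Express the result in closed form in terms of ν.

M_X(t) = (1 - 2*t)^(-ν/2)
K_X(t) = log M_X(t) = -ν*log(1 - 2*t)/2
K′(t) = -ν/(2*t - 1)
K′′(t) = 2*ν/(4*t^2 - 4*t + 1)

κ_2 = K′′(0) = 2*ν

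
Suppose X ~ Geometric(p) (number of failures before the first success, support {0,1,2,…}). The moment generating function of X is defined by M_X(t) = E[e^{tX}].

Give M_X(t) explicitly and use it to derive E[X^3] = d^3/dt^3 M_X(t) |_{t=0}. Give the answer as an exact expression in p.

M_X(t) = p/(-(1 - p)*e^(t) + 1)

E[X^3] = M^(3)(0) = -1 + 7/p - 12/p^2 + 6/p^3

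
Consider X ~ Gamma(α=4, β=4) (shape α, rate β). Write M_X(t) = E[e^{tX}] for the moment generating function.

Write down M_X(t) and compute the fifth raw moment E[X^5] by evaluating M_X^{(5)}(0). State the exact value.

M_X(t) = 256/(4 - t)^4
dM/dt = -1024/(t^5 - 20*t^4 + 160*t^3 - 640*t^2 + 1280*t - 1024)
d^2M/dt^2 = 5120/(t^6 - 24*t^5 + 240*t^4 - 1280*t^3 + 3840*t^2 - 6144*t + 4096)
d^3M/dt^3 = -30720/(t^7 - 28*t^6 + 336*t^5 - 2240*t^4 + 8960*t^3 - 21504*t^2 + 28672*t - 16384)
d^4M/dt^4 = 215040/(t^8 - 32*t^7 + 448*t^6 - 3584*t^5 + 17920*t^4 - 57344*t^3 + 114688*t^2 - 131072*t + 65536)
d^5M/dt^5 = -1720320/(t^9 - 36*t^8 + 576*t^7 - 5376*t^6 + 32256*t^5 - 129024*t^4 + 344064*t^3 - 589824*t^2 + 589824*t - 262144)

E[X^5] = d^5M/dt^5 |_{t=0} = 105/16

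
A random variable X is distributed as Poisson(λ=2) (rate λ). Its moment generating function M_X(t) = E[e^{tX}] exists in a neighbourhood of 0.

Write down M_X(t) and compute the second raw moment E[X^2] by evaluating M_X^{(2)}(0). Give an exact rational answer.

E[X^2] = M′′(0) = 6

M_X(t) = e^(2*e^(t) - 2)
M′(t) = 2*e^(-2)*e^(t)*e^(2*e^(t))
M′′(t) = (4*e^(2*t)*e^(2*e^(t)) + 2*e^(t)*e^(2*e^(t)))*e^(-2)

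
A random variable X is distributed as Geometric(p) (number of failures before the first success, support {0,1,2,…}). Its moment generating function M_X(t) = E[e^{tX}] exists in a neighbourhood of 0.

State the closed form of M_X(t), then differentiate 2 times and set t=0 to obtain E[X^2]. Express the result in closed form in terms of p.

M_X(t) = p/(-(1 - p)*e^(t) + 1)
dM/dt = (-p^2*e^(t) + p*e^(t))/(p^2*e^(2*t) - 2*p*e^(2*t) + 2*p*e^(t) + e^(2*t) - 2*e^(t) + 1)

E[X^2] = d^2M/dt^2 |_{t=0} = 1 - 3/p + 2/p^2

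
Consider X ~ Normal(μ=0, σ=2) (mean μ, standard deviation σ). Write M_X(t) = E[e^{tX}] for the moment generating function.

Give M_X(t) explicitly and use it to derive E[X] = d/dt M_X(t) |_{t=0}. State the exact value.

M_X(t) = e^(2*t^2)
M^(1)(t) = 4*t*e^(2*t^2)

E[X] = M^(1)(0) = 0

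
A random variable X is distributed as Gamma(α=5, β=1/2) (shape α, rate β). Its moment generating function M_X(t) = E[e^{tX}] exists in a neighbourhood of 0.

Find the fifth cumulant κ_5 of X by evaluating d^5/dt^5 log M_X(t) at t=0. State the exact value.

M_X(t) = 1/(32*(1/2 - t)^5)
K_X(t) = log M_X(t) = -5*log(1/2 - t) - 5*log(2)
dK/dt = -10/(2*t - 1)
d^2K/dt^2 = 20/(4*t^2 - 4*t + 1)
d^3K/dt^3 = -80/(8*t^3 - 12*t^2 + 6*t - 1)
d^4K/dt^4 = 480/(16*t^4 - 32*t^3 + 24*t^2 - 8*t + 1)
d^5K/dt^5 = -3840/(32*t^5 - 80*t^4 + 80*t^3 - 40*t^2 + 10*t - 1)

κ_5 = d^5K/dt^5 |_{t=0} = 3840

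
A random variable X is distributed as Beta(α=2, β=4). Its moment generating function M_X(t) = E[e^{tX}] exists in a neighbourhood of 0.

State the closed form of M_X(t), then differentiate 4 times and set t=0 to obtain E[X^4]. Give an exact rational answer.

M_X(t) = ₁F₁(2; 6; t)
D^4[M](t) = 5*₁F₁(6; 10; t)/126

E[X^4] = D^4[M](0) = 5/126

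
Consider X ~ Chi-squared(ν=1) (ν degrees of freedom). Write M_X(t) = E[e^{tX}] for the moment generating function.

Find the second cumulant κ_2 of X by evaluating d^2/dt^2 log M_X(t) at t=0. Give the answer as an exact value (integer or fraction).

M_X(t) = 1/√(1 - 2*t)
K_X(t) = log M_X(t) = -log(1 - 2*t)/2
D^2[K](t) = 2/(4*t^2 - 4*t + 1)

κ_2 = D^2[K](0) = 2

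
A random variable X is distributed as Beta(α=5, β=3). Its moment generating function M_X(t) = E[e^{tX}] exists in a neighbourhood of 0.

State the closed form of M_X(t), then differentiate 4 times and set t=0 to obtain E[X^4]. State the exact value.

E[X^4] = D^4[M](0) = 7/33

M_X(t) = ₁F₁(5; 8; t)
D^4[M](t) = 7*₁F₁(9; 12; t)/33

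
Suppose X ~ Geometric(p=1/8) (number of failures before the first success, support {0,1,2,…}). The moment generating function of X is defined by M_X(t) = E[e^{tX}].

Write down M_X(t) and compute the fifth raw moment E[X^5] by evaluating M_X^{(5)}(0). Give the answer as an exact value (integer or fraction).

M_X(t) = 1/(8*(1 - 7*e^(t)/8))

E[X^5] = M^(5)(0) = 2646007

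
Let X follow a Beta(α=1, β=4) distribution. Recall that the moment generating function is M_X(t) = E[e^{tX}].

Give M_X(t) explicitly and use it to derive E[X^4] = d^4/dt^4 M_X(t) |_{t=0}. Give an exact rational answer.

M_X(t) = ₁F₁(1; 5; t)
D^4[M](t) = ₁F₁(5; 9; t)/70

E[X^4] = D^4[M](0) = 1/70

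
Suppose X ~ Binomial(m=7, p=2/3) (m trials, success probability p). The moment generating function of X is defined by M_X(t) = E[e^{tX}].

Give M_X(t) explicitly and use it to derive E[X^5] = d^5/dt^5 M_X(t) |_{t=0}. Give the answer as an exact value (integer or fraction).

M_X(t) = (2*e^(t)/3 + 1/3)^7
M^(5)(t) = 2151296*e^(7*t)/2187 + 14336*e^(6*t)/9 + 700000*e^(5*t)/729 + 573440*e^(4*t)/2187 + 280*e^(3*t)/9 + 896*e^(2*t)/729 + 14*e^(t)/2187

E[X^5] = M^(5)(0) = 11494/3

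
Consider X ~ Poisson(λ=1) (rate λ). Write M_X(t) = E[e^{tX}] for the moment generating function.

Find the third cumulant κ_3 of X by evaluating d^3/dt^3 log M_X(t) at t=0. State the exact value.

M_X(t) = e^(e^(t) - 1)
K_X(t) = log M_X(t) = e^(t) - 1
D^3[K](t) = e^(t)

κ_3 = D^3[K](0) = 1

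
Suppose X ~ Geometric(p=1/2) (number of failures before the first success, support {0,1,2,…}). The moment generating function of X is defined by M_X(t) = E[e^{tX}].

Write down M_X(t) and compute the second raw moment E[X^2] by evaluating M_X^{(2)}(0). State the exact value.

M_X(t) = 1/(2*(1 - e^(t)/2))
D^2[M](t) = (-e^(2*t) - 2*e^(t))/(e^(3*t) - 6*e^(2*t) + 12*e^(t) - 8)

E[X^2] = D^2[M](0) = 3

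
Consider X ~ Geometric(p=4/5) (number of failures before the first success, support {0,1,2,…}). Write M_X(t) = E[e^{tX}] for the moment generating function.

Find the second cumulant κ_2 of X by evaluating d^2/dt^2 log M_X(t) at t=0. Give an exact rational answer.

M_X(t) = 4/(5*(1 - e^(t)/5))
K_X(t) = log M_X(t) = -log(1 - e^(t)/5) - log(5) + 2*log(2)
K^(2)(t) = 5*e^(t)/(e^(2*t) - 10*e^(t) + 25)

κ_2 = K^(2)(0) = 5/16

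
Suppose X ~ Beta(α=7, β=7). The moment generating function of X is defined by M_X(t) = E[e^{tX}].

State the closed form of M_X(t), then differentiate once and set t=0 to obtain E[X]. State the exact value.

E[X] = M^(1)(0) = 1/2

M_X(t) = ₁F₁(7; 14; t)
M^(1)(t) = ₁F₁(8; 15; t)/2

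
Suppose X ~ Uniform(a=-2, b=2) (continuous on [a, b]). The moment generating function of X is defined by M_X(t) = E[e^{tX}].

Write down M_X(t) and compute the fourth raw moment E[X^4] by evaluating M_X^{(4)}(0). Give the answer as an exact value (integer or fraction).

M_X(t) = (e^(2*t) - e^(-2*t))/(4*t)
M^(4)(t) = (4*t^4*e^(4*t) - 4*t^4 - 8*t^3*e^(4*t) - 8*t^3 + 12*t^2*e^(4*t) - 12*t^2 - 12*t*e^(4*t) - 12*t + 6*e^(4*t) - 6)*e^(-2*t)/t^5

E[X^4] = M^(4)(0) = 16/5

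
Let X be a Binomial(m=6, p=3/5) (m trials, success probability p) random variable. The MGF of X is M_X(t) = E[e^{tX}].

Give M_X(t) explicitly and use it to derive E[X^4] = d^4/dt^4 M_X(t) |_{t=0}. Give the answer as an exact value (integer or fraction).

E[X^4] = M^(4)(0) = 35172/125

M_X(t) = (3*e^(t)/5 + 2/5)^6
M^(4)(t) = 944784*e^(6*t)/15625 + 2916*e^(5*t)/25 + 248832*e^(4*t)/3125 + 69984*e^(3*t)/3125 + 6912*e^(2*t)/3125 + 576*e^(t)/15625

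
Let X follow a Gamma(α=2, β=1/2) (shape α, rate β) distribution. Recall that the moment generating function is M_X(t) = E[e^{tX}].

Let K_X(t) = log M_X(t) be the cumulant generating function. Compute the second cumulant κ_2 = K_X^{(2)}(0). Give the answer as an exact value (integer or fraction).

M_X(t) = 1/(4*(1/2 - t)^2)
K_X(t) = log M_X(t) = -2*log(1/2 - t) - 2*log(2)
D^2[K](t) = 8/(4*t^2 - 4*t + 1)

κ_2 = D^2[K](0) = 8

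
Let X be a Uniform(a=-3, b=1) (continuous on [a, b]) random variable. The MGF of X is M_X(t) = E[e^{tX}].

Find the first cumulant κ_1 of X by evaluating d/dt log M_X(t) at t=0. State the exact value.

κ_1 = K′(0) = -1

M_X(t) = (e^(t) - e^(-3*t))/(4*t)
K_X(t) = log M_X(t) = -log(t) + log(e^(t) - e^(-3*t)) - 2*log(2)
K′(t) = (t*e^(4*t) + 3*t - e^(4*t) + 1)/(t*e^(4*t) - t)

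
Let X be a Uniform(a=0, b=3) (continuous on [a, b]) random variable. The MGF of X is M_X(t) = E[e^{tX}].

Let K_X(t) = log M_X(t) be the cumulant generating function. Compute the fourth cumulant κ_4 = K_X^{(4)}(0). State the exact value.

M_X(t) = (e^(3*t) - 1)/(3*t)
K_X(t) = log M_X(t) = -log(t) + log(e^(3*t) - 1) - log(3)
K′(t) = (3*t*e^(3*t) - e^(3*t) + 1)/(t*e^(3*t) - t)
K′′(t) = (-9*t^2*e^(3*t) + e^(6*t) - 2*e^(3*t) + 1)/(t^2*e^(6*t) - 2*t^2*e^(3*t) + t^2)
K′′′(t) = (27*t^3*e^(6*t) + 27*t^3*e^(3*t) - 2*e^(9*t) + 6*e^(6*t) - 6*e^(3*t) + 2)/(t^3*e^(9*t) - 3*t^3*e^(6*t) + 3*t^3*e^(3*t) - t^3)

κ_4 = K′′′′(0) = -27/40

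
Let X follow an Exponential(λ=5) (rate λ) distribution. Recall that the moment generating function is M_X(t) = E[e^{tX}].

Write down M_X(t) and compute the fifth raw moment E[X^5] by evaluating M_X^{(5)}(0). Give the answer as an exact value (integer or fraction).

E[X^5] = M′′′′′(0) = 24/625

M_X(t) = 5/(5 - t)
M′(t) = 5/(t^2 - 10*t + 25)
M′′(t) = -10/(t^3 - 15*t^2 + 75*t - 125)
M′′′(t) = 30/(t^4 - 20*t^3 + 150*t^2 - 500*t + 625)
M′′′′(t) = -120/(t^5 - 25*t^4 + 250*t^3 - 1250*t^2 + 3125*t - 3125)
M′′′′′(t) = 600/(t^6 - 30*t^5 + 375*t^4 - 2500*t^3 + 9375*t^2 - 18750*t + 15625)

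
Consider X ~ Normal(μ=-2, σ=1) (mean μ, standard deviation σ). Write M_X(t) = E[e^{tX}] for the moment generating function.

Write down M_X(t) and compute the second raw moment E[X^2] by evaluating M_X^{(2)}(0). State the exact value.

M_X(t) = e^(t^2/2 - 2*t)
M^(2)(t) = (t^2*e^(t^2/2) - 4*t*e^(t^2/2) + 5*e^(t^2/2))*e^(-2*t)

E[X^2] = M^(2)(0) = 5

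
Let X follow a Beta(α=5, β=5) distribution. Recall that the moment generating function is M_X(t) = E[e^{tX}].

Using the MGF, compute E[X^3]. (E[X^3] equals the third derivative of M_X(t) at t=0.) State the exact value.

M_X(t) = ₁F₁(5; 10; t)
M′(t) = ₁F₁(6; 11; t)/2
M′′(t) = 3*₁F₁(7; 12; t)/11
M′′′(t) = 7*₁F₁(8; 13; t)/44

E[X^3] = M′′′(0) = 7/44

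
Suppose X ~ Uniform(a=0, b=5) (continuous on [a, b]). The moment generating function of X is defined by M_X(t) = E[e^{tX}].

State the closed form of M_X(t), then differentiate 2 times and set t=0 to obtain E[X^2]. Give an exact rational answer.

M_X(t) = (e^(5*t) - 1)/(5*t)
dM/dt = (5*t*e^(5*t) - e^(5*t) + 1)/(5*t^2)
d^2M/dt^2 = (25*t^2*e^(5*t) - 10*t*e^(5*t) + 2*e^(5*t) - 2)/(5*t^3)

E[X^2] = d^2M/dt^2 |_{t=0} = 25/3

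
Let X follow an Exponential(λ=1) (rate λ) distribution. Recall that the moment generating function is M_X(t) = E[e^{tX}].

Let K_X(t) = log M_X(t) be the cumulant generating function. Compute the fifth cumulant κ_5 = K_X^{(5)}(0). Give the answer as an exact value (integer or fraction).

M_X(t) = 1/(1 - t)
K_X(t) = log M_X(t) = -log(1 - t)
dK/dt = -1/(t - 1)
d^2K/dt^2 = 1/(t^2 - 2*t + 1)
d^3K/dt^3 = -2/(t^3 - 3*t^2 + 3*t - 1)
d^4K/dt^4 = 6/(t^4 - 4*t^3 + 6*t^2 - 4*t + 1)
d^5K/dt^5 = -24/(t^5 - 5*t^4 + 10*t^3 - 10*t^2 + 5*t - 1)

κ_5 = d^5K/dt^5 |_{t=0} = 24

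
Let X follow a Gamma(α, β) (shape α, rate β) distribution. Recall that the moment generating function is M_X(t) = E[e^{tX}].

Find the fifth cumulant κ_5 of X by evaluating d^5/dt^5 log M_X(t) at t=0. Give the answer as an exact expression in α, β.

κ_5 = K^(5)(0) = 24*α/β^5

M_X(t) = (β/(β - t))^α
K_X(t) = log M_X(t) = α*(log(β) - log(β - t))
K^(5)(t) = -24*α/(-β^5 + 5*β^4*t - 10*β^3*t^2 + 10*β^2*t^3 - 5*β*t^4 + t^5)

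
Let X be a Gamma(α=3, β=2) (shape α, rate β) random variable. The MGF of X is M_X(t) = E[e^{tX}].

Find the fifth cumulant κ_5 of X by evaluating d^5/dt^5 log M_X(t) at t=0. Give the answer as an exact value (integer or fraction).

κ_5 = d^5K/dt^5 |_{t=0} = 9/4

M_X(t) = 8/(2 - t)^3
K_X(t) = log M_X(t) = -3*log(2 - t) + 3*log(2)
dK/dt = -3/(t - 2)
d^2K/dt^2 = 3/(t^2 - 4*t + 4)
d^3K/dt^3 = -6/(t^3 - 6*t^2 + 12*t - 8)
d^4K/dt^4 = 18/(t^4 - 8*t^3 + 24*t^2 - 32*t + 16)
d^5K/dt^5 = -72/(t^5 - 10*t^4 + 40*t^3 - 80*t^2 + 80*t - 32)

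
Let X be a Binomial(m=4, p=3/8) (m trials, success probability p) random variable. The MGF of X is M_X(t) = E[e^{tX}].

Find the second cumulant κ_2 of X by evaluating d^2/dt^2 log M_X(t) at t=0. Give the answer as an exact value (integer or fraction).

κ_2 = K^(2)(0) = 15/16

M_X(t) = (3*e^(t)/8 + 5/8)^4
K_X(t) = log M_X(t) = 4*log(3*e^(t)/8 + 5/8)
K^(2)(t) = 60*e^(t)/(9*e^(2*t) + 30*e^(t) + 25)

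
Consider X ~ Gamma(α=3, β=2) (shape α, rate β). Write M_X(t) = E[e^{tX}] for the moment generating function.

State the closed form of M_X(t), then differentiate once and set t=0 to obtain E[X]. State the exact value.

E[X] = M′(0) = 3/2

M_X(t) = 8/(2 - t)^3
M′(t) = 24/(t^4 - 8*t^3 + 24*t^2 - 32*t + 16)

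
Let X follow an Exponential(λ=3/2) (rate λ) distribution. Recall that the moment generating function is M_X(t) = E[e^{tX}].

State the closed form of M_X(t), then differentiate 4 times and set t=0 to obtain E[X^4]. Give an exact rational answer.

E[X^4] = M′′′′(0) = 128/27

M_X(t) = 3/(2*(3/2 - t))
M′(t) = 6/(4*t^2 - 12*t + 9)
M′′(t) = -24/(8*t^3 - 36*t^2 + 54*t - 27)
M′′′(t) = 144/(16*t^4 - 96*t^3 + 216*t^2 - 216*t + 81)
M′′′′(t) = -1152/(32*t^5 - 240*t^4 + 720*t^3 - 1080*t^2 + 810*t - 243)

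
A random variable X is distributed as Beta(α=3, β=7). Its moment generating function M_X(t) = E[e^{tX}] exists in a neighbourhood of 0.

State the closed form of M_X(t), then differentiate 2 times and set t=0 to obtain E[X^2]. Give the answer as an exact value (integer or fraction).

E[X^2] = d^2M/dt^2 |_{t=0} = 6/55

M_X(t) = ₁F₁(3; 10; t)
dM/dt = 3*₁F₁(4; 11; t)/10
d^2M/dt^2 = 6*₁F₁(5; 12; t)/55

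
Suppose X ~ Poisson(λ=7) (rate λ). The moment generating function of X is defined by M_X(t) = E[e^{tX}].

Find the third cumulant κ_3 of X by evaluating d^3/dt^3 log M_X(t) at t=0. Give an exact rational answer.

κ_3 = K^(3)(0) = 7

M_X(t) = e^(7*e^(t) - 7)
K_X(t) = log M_X(t) = 7*e^(t) - 7
K^(3)(t) = 7*e^(t)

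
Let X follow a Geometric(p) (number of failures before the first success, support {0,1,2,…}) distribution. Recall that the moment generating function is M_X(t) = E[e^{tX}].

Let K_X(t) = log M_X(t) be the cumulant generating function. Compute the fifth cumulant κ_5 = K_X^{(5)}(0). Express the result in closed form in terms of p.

M_X(t) = p/(-(1 - p)*e^(t) + 1)
K_X(t) = log M_X(t) = log(p) - log(-(1 - p)*e^(t) + 1)

κ_5 = K^(5)(0) = (p^4 - 15*p^3 + 50*p^2 - 60*p + 24)/p^5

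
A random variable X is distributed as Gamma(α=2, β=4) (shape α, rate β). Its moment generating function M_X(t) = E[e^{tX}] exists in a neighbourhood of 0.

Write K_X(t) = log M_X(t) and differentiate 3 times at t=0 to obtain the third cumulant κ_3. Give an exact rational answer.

κ_3 = K′′′(0) = 1/16

M_X(t) = 16/(4 - t)^2
K_X(t) = log M_X(t) = -2*log(4 - t) + 4*log(2)
K′(t) = -2/(t - 4)
K′′(t) = 2/(t^2 - 8*t + 16)
K′′′(t) = -4/(t^3 - 12*t^2 + 48*t - 64)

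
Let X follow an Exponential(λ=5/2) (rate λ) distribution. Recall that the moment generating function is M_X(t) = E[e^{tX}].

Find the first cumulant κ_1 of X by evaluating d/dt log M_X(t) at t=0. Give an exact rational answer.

M_X(t) = 5/(2*(5/2 - t))
K_X(t) = log M_X(t) = -log(5/2 - t) - log(2) + log(5)
dK/dt = -2/(2*t - 5)

κ_1 = dK/dt |_{t=0} = 2/5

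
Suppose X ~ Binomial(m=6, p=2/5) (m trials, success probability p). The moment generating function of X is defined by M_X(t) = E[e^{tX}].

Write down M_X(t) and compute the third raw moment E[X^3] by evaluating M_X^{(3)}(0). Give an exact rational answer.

M_X(t) = (2*e^(t)/5 + 3/5)^6
D^3[M](t) = 13824*e^(6*t)/15625 + 576*e^(5*t)/125 + 27648*e^(4*t)/3125 + 23328*e^(3*t)/3125 + 7776*e^(2*t)/3125 + 2916*e^(t)/15625

E[X^3] = D^3[M](0) = 612/25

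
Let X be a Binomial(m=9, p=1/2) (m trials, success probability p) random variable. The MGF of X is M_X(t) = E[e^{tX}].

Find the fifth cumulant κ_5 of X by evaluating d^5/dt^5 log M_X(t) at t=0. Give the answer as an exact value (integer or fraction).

M_X(t) = (e^(t)/2 + 1/2)^9
K_X(t) = log M_X(t) = 9*log(e^(t)/2 + 1/2)
K^(5)(t) = (-9*e^(4*t) + 99*e^(3*t) - 99*e^(2*t) + 9*e^(t))/(e^(5*t) + 5*e^(4*t) + 10*e^(3*t) + 10*e^(2*t) + 5*e^(t) + 1)

κ_5 = K^(5)(0) = 0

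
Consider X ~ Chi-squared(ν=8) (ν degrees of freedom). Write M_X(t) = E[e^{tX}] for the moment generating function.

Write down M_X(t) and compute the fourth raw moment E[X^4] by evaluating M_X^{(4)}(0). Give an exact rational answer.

M_X(t) = (1 - 2*t)^(-4)
M^(4)(t) = 13440/(256*t^8 - 1024*t^7 + 1792*t^6 - 1792*t^5 + 1120*t^4 - 448*t^3 + 112*t^2 - 16*t + 1)

E[X^4] = M^(4)(0) = 13440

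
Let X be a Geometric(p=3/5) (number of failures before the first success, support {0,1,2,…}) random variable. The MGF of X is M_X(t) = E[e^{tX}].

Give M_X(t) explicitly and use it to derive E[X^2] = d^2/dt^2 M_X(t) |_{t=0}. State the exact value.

M_X(t) = 3/(5*(1 - 2*e^(t)/5))
M^(2)(t) = (-12*e^(2*t) - 30*e^(t))/(8*e^(3*t) - 60*e^(2*t) + 150*e^(t) - 125)

E[X^2] = M^(2)(0) = 14/9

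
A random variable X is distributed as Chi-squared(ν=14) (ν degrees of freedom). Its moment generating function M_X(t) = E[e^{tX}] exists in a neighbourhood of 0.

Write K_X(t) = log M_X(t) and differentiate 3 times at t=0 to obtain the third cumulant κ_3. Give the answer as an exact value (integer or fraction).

κ_3 = d^3K/dt^3 |_{t=0} = 112

M_X(t) = (1 - 2*t)^(-7)
K_X(t) = log M_X(t) = -7*log(1 - 2*t)
dK/dt = -14/(2*t - 1)
d^2K/dt^2 = 28/(4*t^2 - 4*t + 1)
d^3K/dt^3 = -112/(8*t^3 - 12*t^2 + 6*t - 1)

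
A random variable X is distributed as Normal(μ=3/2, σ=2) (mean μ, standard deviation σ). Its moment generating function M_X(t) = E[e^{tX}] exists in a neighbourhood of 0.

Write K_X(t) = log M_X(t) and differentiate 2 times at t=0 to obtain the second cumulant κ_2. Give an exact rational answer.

M_X(t) = e^(2*t^2 + 3*t/2)
K_X(t) = log M_X(t) = 2*t^2 + 3*t/2
K^(2)(t) = 4

κ_2 = K^(2)(0) = 4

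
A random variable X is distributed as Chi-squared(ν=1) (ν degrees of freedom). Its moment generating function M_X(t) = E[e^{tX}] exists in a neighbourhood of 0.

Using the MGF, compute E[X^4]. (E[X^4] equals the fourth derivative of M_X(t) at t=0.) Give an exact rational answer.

M_X(t) = 1/√(1 - 2*t)
M′(t) = -1/(2*t*√(1 - 2*t) - √(1 - 2*t))
M′′(t) = 3/(4*t^2*√(1 - 2*t) - 4*t*√(1 - 2*t) + √(1 - 2*t))
M′′′(t) = -15/(8*t^3*√(1 - 2*t) - 12*t^2*√(1 - 2*t) + 6*t*√(1 - 2*t) - √(1 - 2*t))
M′′′′(t) = 105/(16*t^4*√(1 - 2*t) - 32*t^3*√(1 - 2*t) + 24*t^2*√(1 - 2*t) - 8*t*√(1 - 2*t) + √(1 - 2*t))

E[X^4] = M′′′′(0) = 105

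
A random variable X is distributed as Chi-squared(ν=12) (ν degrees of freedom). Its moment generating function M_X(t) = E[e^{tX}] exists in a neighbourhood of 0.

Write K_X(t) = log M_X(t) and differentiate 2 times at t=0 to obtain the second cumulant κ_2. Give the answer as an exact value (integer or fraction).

κ_2 = d^2K/dt^2 |_{t=0} = 24

M_X(t) = (1 - 2*t)^(-6)
K_X(t) = log M_X(t) = -6*log(1 - 2*t)
dK/dt = -12/(2*t - 1)
d^2K/dt^2 = 24/(4*t^2 - 4*t + 1)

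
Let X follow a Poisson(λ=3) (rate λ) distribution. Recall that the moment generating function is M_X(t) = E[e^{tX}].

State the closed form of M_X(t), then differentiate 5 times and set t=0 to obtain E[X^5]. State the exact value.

M_X(t) = e^(3*e^(t) - 3)
M′(t) = 3*e^(-3)*e^(t)*e^(3*e^(t))
M′′(t) = (9*e^(2*t)*e^(3*e^(t)) + 3*e^(t)*e^(3*e^(t)))*e^(-3)
M′′′(t) = (27*e^(3*t)*e^(3*e^(t)) + 27*e^(2*t)*e^(3*e^(t)) + 3*e^(t)*e^(3*e^(t)))*e^(-3)
M′′′′(t) = (81*e^(4*t)*e^(3*e^(t)) + 162*e^(3*t)*e^(3*e^(t)) + 63*e^(2*t)*e^(3*e^(t)) + 3*e^(t)*e^(3*e^(t)))*e^(-3)
M′′′′′(t) = (243*e^(5*t)*e^(3*e^(t)) + 810*e^(4*t)*e^(3*e^(t)) + 675*e^(3*t)*e^(3*e^(t)) + 135*e^(2*t)*e^(3*e^(t)) + 3*e^(t)*e^(3*e^(t)))*e^(-3)

E[X^5] = M′′′′′(0) = 1866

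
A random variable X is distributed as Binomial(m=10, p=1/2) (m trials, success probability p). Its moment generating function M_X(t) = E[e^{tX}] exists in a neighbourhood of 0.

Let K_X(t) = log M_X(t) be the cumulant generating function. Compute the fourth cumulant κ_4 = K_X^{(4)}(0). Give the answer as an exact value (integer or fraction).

M_X(t) = (e^(t)/2 + 1/2)^10
K_X(t) = log M_X(t) = 10*log(e^(t)/2 + 1/2)
dK/dt = 10*e^(t)/(e^(t) + 1)
d^2K/dt^2 = 10*e^(t)/(e^(2*t) + 2*e^(t) + 1)
d^3K/dt^3 = (-10*e^(2*t) + 10*e^(t))/(e^(3*t) + 3*e^(2*t) + 3*e^(t) + 1)
d^4K/dt^4 = (10*e^(3*t) - 40*e^(2*t) + 10*e^(t))/(e^(4*t) + 4*e^(3*t) + 6*e^(2*t) + 4*e^(t) + 1)

κ_4 = d^4K/dt^4 |_{t=0} = -5/4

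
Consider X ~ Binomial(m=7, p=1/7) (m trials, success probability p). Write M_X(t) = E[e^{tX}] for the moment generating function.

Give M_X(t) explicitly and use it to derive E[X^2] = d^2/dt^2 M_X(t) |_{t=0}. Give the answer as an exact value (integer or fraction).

E[X^2] = M^(2)(0) = 13/7

M_X(t) = (e^(t)/7 + 6/7)^7
M^(2)(t) = e^(7*t)/16807 + 216*e^(6*t)/117649 + 2700*e^(5*t)/117649 + 17280*e^(4*t)/117649 + 58320*e^(3*t)/117649 + 93312*e^(2*t)/117649 + 46656*e^(t)/117649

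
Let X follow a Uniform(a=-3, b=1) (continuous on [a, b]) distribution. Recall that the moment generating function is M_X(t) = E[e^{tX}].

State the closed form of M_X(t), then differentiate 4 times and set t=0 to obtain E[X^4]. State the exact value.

E[X^4] = d^4M/dt^4 |_{t=0} = 61/5

M_X(t) = (e^(t) - e^(-3*t))/(4*t)
dM/dt = (t*e^(4*t) + 3*t - e^(4*t) + 1)*e^(-3*t)/(4*t^2)
d^2M/dt^2 = (t^2*e^(4*t) - 9*t^2 - 2*t*e^(4*t) - 6*t + 2*e^(4*t) - 2)*e^(-3*t)/(4*t^3)
d^3M/dt^3 = (t^3*e^(4*t) + 27*t^3 - 3*t^2*e^(4*t) + 27*t^2 + 6*t*e^(4*t) + 18*t - 6*e^(4*t) + 6)*e^(-3*t)/(4*t^4)
d^4M/dt^4 = (t^4*e^(4*t) - 81*t^4 - 4*t^3*e^(4*t) - 108*t^3 + 12*t^2*e^(4*t) - 108*t^2 - 24*t*e^(4*t) - 72*t + 24*e^(4*t) - 24)*e^(-3*t)/(4*t^5)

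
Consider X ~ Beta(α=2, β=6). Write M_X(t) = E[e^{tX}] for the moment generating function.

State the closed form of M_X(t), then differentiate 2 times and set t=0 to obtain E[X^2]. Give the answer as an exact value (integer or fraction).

M_X(t) = ₁F₁(2; 8; t)
M^(2)(t) = ₁F₁(4; 10; t)/12

E[X^2] = M^(2)(0) = 1/12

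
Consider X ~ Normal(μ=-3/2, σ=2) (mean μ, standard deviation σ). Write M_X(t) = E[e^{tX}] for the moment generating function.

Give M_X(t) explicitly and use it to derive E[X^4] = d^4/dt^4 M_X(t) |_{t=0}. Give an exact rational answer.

M_X(t) = e^(2*t^2 - 3*t/2)
M^(4)(t) = (4096*t^4*e^(2*t^2) - 6144*t^3*e^(2*t^2) + 9600*t^2*e^(2*t^2) - 5472*t*e^(2*t^2) + 1713*e^(2*t^2))*e^(-3*t/2)/16

E[X^4] = M^(4)(0) = 1713/16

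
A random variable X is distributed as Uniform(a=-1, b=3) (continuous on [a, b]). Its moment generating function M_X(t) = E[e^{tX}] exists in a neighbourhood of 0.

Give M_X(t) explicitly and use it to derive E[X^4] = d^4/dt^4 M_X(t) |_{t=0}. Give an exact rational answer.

M_X(t) = (e^(3*t) - e^(-t))/(4*t)
D^4[M](t) = (81*t^4*e^(4*t) - t^4 - 108*t^3*e^(4*t) - 4*t^3 + 108*t^2*e^(4*t) - 12*t^2 - 72*t*e^(4*t) - 24*t + 24*e^(4*t) - 24)*e^(-t)/(4*t^5)

E[X^4] = D^4[M](0) = 61/5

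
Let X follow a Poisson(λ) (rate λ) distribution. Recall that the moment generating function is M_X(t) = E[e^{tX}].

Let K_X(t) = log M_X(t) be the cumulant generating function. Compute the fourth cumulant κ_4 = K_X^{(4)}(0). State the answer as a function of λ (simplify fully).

M_X(t) = e^(λ*(e^(t) - 1))
K_X(t) = log M_X(t) = λ*(e^(t) - 1)
dK/dt = λ*e^(t)
d^2K/dt^2 = λ*e^(t)
d^3K/dt^3 = λ*e^(t)
d^4K/dt^4 = λ*e^(t)

κ_4 = d^4K/dt^4 |_{t=0} = λ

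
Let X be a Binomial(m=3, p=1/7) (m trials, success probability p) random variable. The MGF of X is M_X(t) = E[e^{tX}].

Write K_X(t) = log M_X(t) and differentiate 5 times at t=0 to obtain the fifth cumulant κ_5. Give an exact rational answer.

M_X(t) = (e^(t)/7 + 6/7)^3
K_X(t) = log M_X(t) = 3*log(e^(t)/7 + 6/7)
D^5[K](t) = (-18*e^(4*t) + 1188*e^(3*t) - 7128*e^(2*t) + 3888*e^(t))/(e^(5*t) + 30*e^(4*t) + 360*e^(3*t) + 2160*e^(2*t) + 6480*e^(t) + 7776)

κ_5 = D^5[K](0) = -2070/16807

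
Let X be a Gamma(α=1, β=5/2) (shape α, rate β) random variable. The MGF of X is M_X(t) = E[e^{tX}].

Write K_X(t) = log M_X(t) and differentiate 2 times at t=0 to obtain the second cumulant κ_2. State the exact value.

M_X(t) = 5/(2*(5/2 - t))
K_X(t) = log M_X(t) = -log(5/2 - t) - log(2) + log(5)
K′(t) = -2/(2*t - 5)
K′′(t) = 4/(4*t^2 - 20*t + 25)

κ_2 = K′′(0) = 4/25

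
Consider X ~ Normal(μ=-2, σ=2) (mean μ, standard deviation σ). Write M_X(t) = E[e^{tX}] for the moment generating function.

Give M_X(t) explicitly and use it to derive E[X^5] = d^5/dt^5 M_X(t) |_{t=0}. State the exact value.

M_X(t) = e^(2*t^2 - 2*t)
D^5[M](t) = (1024*t^5*e^(2*t^2) - 2560*t^4*e^(2*t^2) + 5120*t^3*e^(2*t^2) - 5120*t^2*e^(2*t^2) + 3200*t*e^(2*t^2) - 832*e^(2*t^2))*e^(-2*t)

E[X^5] = D^5[M](0) = -832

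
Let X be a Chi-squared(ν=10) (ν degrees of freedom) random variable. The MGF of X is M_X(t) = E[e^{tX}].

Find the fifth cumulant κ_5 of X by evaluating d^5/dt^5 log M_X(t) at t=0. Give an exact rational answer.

M_X(t) = (1 - 2*t)^(-5)
K_X(t) = log M_X(t) = -5*log(1 - 2*t)
K′(t) = -10/(2*t - 1)
K′′(t) = 20/(4*t^2 - 4*t + 1)
K′′′(t) = -80/(8*t^3 - 12*t^2 + 6*t - 1)
K′′′′(t) = 480/(16*t^4 - 32*t^3 + 24*t^2 - 8*t + 1)
K′′′′′(t) = -3840/(32*t^5 - 80*t^4 + 80*t^3 - 40*t^2 + 10*t - 1)

κ_5 = K′′′′′(0) = 3840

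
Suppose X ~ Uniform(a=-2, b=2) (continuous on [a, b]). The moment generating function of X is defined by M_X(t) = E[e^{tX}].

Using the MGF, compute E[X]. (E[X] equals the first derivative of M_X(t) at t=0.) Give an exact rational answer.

E[X] = M′(0) = 0

M_X(t) = (e^(2*t) - e^(-2*t))/(4*t)
M′(t) = (2*t*e^(4*t) + 2*t - e^(4*t) + 1)*e^(-2*t)/(4*t^2)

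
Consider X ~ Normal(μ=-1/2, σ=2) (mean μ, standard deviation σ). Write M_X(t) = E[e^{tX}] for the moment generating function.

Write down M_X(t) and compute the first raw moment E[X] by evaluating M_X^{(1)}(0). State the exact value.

M_X(t) = e^(2*t^2 - t/2)
M′(t) = 4*t*e^(-t/2)*e^(2*t^2) - e^(-t/2)*e^(2*t^2)/2

E[X] = M′(0) = -1/2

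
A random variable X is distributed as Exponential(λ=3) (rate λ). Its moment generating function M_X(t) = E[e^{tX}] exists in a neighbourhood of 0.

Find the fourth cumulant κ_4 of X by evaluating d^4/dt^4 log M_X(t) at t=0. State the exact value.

κ_4 = d^4K/dt^4 |_{t=0} = 2/27

M_X(t) = 3/(3 - t)
K_X(t) = log M_X(t) = -log(3 - t) + log(3)
dK/dt = -1/(t - 3)
d^2K/dt^2 = 1/(t^2 - 6*t + 9)
d^3K/dt^3 = -2/(t^3 - 9*t^2 + 27*t - 27)
d^4K/dt^4 = 6/(t^4 - 12*t^3 + 54*t^2 - 108*t + 81)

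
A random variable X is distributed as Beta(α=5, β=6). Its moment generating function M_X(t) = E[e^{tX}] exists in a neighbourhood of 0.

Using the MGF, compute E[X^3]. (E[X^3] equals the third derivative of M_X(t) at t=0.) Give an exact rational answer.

M_X(t) = ₁F₁(5; 11; t)
M′(t) = 5*₁F₁(6; 12; t)/11
M′′(t) = 5*₁F₁(7; 13; t)/22
M′′′(t) = 35*₁F₁(8; 14; t)/286

E[X^3] = M′′′(0) = 35/286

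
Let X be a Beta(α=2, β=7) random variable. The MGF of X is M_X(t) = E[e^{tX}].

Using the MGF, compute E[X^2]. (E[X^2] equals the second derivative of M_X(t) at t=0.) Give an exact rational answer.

E[X^2] = d^2M/dt^2 |_{t=0} = 1/15

M_X(t) = ₁F₁(2; 9; t)
dM/dt = 2*₁F₁(3; 10; t)/9
d^2M/dt^2 = ₁F₁(4; 11; t)/15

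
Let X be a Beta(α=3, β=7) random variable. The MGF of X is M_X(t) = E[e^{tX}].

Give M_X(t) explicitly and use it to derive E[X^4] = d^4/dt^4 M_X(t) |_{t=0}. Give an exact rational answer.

E[X^4] = d^4M/dt^4 |_{t=0} = 3/143

M_X(t) = ₁F₁(3; 10; t)
dM/dt = 3*₁F₁(4; 11; t)/10
d^2M/dt^2 = 6*₁F₁(5; 12; t)/55
d^3M/dt^3 = ₁F₁(6; 13; t)/22
d^4M/dt^4 = 3*₁F₁(7; 14; t)/143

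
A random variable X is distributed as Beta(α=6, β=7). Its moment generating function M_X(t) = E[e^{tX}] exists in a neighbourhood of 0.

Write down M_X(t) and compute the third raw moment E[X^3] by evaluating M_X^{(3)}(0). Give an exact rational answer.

M_X(t) = ₁F₁(6; 13; t)
M^(3)(t) = 8*₁F₁(9; 16; t)/65

E[X^3] = M^(3)(0) = 8/65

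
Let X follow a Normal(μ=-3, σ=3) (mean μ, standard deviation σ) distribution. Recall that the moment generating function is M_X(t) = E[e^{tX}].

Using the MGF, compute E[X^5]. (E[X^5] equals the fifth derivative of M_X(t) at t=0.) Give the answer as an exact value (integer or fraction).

E[X^5] = d^5M/dt^5 |_{t=0} = -6318

M_X(t) = e^(9*t^2/2 - 3*t)
dM/dt = 9*t*e^(-3*t)*e^(9*t^2/2) - 3*e^(-3*t)*e^(9*t^2/2)
d^2M/dt^2 = (81*t^2*e^(9*t^2/2) - 54*t*e^(9*t^2/2) + 18*e^(9*t^2/2))*e^(-3*t)
d^3M/dt^3 = (729*t^3*e^(9*t^2/2) - 729*t^2*e^(9*t^2/2) + 486*t*e^(9*t^2/2) - 108*e^(9*t^2/2))*e^(-3*t)
d^4M/dt^4 = (6561*t^4*e^(9*t^2/2) - 8748*t^3*e^(9*t^2/2) + 8748*t^2*e^(9*t^2/2) - 3888*t*e^(9*t^2/2) + 810*e^(9*t^2/2))*e^(-3*t)
d^5M/dt^5 = (59049*t^5*e^(9*t^2/2) - 98415*t^4*e^(9*t^2/2) + 131220*t^3*e^(9*t^2/2) - 87480*t^2*e^(9*t^2/2) + 36450*t*e^(9*t^2/2) - 6318*e^(9*t^2/2))*e^(-3*t)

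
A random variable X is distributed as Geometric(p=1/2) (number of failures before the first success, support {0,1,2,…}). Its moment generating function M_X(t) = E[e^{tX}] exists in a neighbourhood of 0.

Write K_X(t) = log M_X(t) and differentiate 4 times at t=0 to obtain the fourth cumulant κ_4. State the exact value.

κ_4 = D^4[K](0) = 26

M_X(t) = 1/(2*(1 - e^(t)/2))
K_X(t) = log M_X(t) = -log(1 - e^(t)/2) - log(2)
D^4[K](t) = (2*e^(3*t) + 16*e^(2*t) + 8*e^(t))/(e^(4*t) - 8*e^(3*t) + 24*e^(2*t) - 32*e^(t) + 16)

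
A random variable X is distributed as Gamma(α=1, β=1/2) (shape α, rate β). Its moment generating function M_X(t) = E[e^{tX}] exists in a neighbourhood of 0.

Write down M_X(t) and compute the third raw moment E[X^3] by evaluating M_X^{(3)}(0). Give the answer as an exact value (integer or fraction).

M_X(t) = 1/(2*(1/2 - t))
D^3[M](t) = 48/(16*t^4 - 32*t^3 + 24*t^2 - 8*t + 1)

E[X^3] = D^3[M](0) = 48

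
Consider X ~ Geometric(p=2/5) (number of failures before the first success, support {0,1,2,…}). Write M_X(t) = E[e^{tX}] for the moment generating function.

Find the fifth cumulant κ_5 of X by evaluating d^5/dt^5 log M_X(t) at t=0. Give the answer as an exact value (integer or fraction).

κ_5 = D^5[K](0) = 690

M_X(t) = 2/(5*(1 - 3*e^(t)/5))
K_X(t) = log M_X(t) = -log(1 - 3*e^(t)/5) - log(5) + log(2)
D^5[K](t) = (-405*e^(4*t) - 7425*e^(3*t) - 12375*e^(2*t) - 1875*e^(t))/(243*e^(5*t) - 2025*e^(4*t) + 6750*e^(3*t) - 11250*e^(2*t) + 9375*e^(t) - 3125)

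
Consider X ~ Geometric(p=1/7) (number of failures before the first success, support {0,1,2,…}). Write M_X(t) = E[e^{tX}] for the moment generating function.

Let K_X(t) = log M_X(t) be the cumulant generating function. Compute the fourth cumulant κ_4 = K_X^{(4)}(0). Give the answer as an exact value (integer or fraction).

M_X(t) = 1/(7*(1 - 6*e^(t)/7))
K_X(t) = log M_X(t) = -log(1 - 6*e^(t)/7) - log(7)
K^(4)(t) = (1512*e^(3*t) + 7056*e^(2*t) + 2058*e^(t))/(1296*e^(4*t) - 6048*e^(3*t) + 10584*e^(2*t) - 8232*e^(t) + 2401)

κ_4 = K^(4)(0) = 10626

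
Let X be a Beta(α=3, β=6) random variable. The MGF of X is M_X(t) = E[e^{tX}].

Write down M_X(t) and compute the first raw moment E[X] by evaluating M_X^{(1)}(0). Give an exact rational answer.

E[X] = M′(0) = 1/3

M_X(t) = ₁F₁(3; 9; t)
M′(t) = ₁F₁(4; 10; t)/3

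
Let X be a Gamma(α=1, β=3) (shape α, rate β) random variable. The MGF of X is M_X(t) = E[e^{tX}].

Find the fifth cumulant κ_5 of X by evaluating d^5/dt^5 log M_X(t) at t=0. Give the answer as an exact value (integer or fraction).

κ_5 = K^(5)(0) = 8/81

M_X(t) = 3/(3 - t)
K_X(t) = log M_X(t) = -log(3 - t) + log(3)
K^(5)(t) = -24/(t^5 - 15*t^4 + 90*t^3 - 270*t^2 + 405*t - 243)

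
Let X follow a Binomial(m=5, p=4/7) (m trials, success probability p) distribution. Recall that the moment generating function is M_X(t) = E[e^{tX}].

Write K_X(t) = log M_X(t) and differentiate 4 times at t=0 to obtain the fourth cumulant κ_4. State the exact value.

κ_4 = D^4[K](0) = -1380/2401

M_X(t) = (4*e^(t)/7 + 3/7)^5
K_X(t) = log M_X(t) = 5*log(4*e^(t)/7 + 3/7)
D^4[K](t) = (960*e^(3*t) - 2880*e^(2*t) + 540*e^(t))/(256*e^(4*t) + 768*e^(3*t) + 864*e^(2*t) + 432*e^(t) + 81)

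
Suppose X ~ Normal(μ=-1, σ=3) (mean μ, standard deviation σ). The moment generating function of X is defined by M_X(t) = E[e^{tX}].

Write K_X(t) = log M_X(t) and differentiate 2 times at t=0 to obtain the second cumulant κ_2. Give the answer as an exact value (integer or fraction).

κ_2 = K^(2)(0) = 9

M_X(t) = e^(9*t^2/2 - t)
K_X(t) = log M_X(t) = 9*t^2/2 - t
K^(2)(t) = 9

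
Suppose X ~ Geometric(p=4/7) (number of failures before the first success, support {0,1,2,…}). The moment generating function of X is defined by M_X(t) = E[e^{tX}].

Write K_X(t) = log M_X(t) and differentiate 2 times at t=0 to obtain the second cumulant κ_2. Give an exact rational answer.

M_X(t) = 4/(7*(1 - 3*e^(t)/7))
K_X(t) = log M_X(t) = -log(1 - 3*e^(t)/7) - log(7) + 2*log(2)
dK/dt = -3*e^(t)/(3*e^(t) - 7)
d^2K/dt^2 = 21*e^(t)/(9*e^(2*t) - 42*e^(t) + 49)

κ_2 = d^2K/dt^2 |_{t=0} = 21/16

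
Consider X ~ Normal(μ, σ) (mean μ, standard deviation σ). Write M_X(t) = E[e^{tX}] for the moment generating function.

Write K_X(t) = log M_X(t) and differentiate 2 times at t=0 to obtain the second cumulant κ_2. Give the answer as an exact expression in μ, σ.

M_X(t) = e^(μ*t + σ^2*t^2/2)
K_X(t) = log M_X(t) = μ*t + σ^2*t^2/2
D^2[K](t) = σ^2

κ_2 = D^2[K](0) = σ^2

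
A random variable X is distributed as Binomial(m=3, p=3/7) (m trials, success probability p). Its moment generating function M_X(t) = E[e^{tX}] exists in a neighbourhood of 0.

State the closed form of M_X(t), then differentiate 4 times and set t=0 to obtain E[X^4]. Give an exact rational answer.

E[X^4] = M′′′′(0) = 4059/343

M_X(t) = (3*e^(t)/7 + 4/7)^3
M′(t) = 81*e^(3*t)/343 + 216*e^(2*t)/343 + 144*e^(t)/343
M′′(t) = 243*e^(3*t)/343 + 432*e^(2*t)/343 + 144*e^(t)/343
M′′′(t) = 729*e^(3*t)/343 + 864*e^(2*t)/343 + 144*e^(t)/343
M′′′′(t) = 2187*e^(3*t)/343 + 1728*e^(2*t)/343 + 144*e^(t)/343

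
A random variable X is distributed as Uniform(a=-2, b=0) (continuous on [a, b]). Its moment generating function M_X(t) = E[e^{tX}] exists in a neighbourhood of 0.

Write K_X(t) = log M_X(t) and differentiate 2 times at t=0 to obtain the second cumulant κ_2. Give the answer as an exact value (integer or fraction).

κ_2 = d^2K/dt^2 |_{t=0} = 1/3

M_X(t) = (1 - e^(-2*t))/(2*t)
K_X(t) = log M_X(t) = -log(t) + log(1 - e^(-2*t)) - log(2)
dK/dt = (2*t - e^(2*t) + 1)/(t*e^(2*t) - t)
d^2K/dt^2 = (-4*t^2*e^(2*t) + e^(4*t) - 2*e^(2*t) + 1)/(t^2*e^(4*t) - 2*t^2*e^(2*t) + t^2)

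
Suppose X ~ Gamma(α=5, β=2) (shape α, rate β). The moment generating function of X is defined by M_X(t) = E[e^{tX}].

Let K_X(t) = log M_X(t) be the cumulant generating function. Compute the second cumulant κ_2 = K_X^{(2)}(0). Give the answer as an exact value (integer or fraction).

κ_2 = K′′(0) = 5/4

M_X(t) = 32/(2 - t)^5
K_X(t) = log M_X(t) = -5*log(2 - t) + 5*log(2)
K′(t) = -5/(t - 2)
K′′(t) = 5/(t^2 - 4*t + 4)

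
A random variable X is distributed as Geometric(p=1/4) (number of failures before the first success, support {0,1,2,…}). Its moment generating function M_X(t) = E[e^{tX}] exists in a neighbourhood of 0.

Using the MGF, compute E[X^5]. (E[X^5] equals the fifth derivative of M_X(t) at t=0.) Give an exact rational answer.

E[X^5] = D^5[M](0) = 52923

M_X(t) = 1/(4*(1 - 3*e^(t)/4))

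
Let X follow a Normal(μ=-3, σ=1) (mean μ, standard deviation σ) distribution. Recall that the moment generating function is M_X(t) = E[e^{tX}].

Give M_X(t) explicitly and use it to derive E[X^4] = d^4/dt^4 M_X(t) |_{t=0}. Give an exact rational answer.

M_X(t) = e^(t^2/2 - 3*t)
M′(t) = t*e^(-3*t)*e^(t^2/2) - 3*e^(-3*t)*e^(t^2/2)
M′′(t) = (t^2*e^(t^2/2) - 6*t*e^(t^2/2) + 10*e^(t^2/2))*e^(-3*t)
M′′′(t) = (t^3*e^(t^2/2) - 9*t^2*e^(t^2/2) + 30*t*e^(t^2/2) - 36*e^(t^2/2))*e^(-3*t)
M′′′′(t) = (t^4*e^(t^2/2) - 12*t^3*e^(t^2/2) + 60*t^2*e^(t^2/2) - 144*t*e^(t^2/2) + 138*e^(t^2/2))*e^(-3*t)

E[X^4] = M′′′′(0) = 138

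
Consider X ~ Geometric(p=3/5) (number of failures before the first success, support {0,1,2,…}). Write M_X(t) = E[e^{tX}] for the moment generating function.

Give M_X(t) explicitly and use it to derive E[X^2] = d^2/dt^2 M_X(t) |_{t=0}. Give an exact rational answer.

E[X^2] = M′′(0) = 14/9

M_X(t) = 3/(5*(1 - 2*e^(t)/5))
M′(t) = 6*e^(t)/(4*e^(2*t) - 20*e^(t) + 25)
M′′(t) = (-12*e^(2*t) - 30*e^(t))/(8*e^(3*t) - 60*e^(2*t) + 150*e^(t) - 125)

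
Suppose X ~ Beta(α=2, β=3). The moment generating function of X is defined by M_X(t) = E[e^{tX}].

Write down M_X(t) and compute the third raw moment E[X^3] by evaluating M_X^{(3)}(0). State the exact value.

E[X^3] = D^3[M](0) = 4/35

M_X(t) = ₁F₁(2; 5; t)
D^3[M](t) = 4*₁F₁(5; 8; t)/35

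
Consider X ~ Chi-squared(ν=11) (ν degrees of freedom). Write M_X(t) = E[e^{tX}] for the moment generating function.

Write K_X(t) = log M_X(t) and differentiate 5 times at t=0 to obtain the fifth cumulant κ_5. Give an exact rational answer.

M_X(t) = (1 - 2*t)^(-11/2)
K_X(t) = log M_X(t) = -11*log(1 - 2*t)/2
dK/dt = -11/(2*t - 1)
d^2K/dt^2 = 22/(4*t^2 - 4*t + 1)
d^3K/dt^3 = -88/(8*t^3 - 12*t^2 + 6*t - 1)
d^4K/dt^4 = 528/(16*t^4 - 32*t^3 + 24*t^2 - 8*t + 1)
d^5K/dt^5 = -4224/(32*t^5 - 80*t^4 + 80*t^3 - 40*t^2 + 10*t - 1)

κ_5 = d^5K/dt^5 |_{t=0} = 4224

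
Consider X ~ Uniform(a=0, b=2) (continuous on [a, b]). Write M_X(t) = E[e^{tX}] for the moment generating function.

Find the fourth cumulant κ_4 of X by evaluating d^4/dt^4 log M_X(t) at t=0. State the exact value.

M_X(t) = (e^(2*t) - 1)/(2*t)
K_X(t) = log M_X(t) = -log(t) + log(e^(2*t) - 1) - log(2)

κ_4 = K^(4)(0) = -2/15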